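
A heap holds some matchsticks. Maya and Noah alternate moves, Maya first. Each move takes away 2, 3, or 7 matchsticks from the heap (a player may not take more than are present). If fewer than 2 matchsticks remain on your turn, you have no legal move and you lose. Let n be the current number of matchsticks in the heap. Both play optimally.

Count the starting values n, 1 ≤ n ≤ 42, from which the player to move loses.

17

Classify positions by backward induction: terminal positions (no move available) are L. From any other position, the mover wins iff some move reaches an L.
n=0: no move → L
n=1: no move → L
n=2: →0(L), so W
n=3: →1(L), so W
n=4: →1(L), so W
n=5: →3(W), 2(W) — all W, so L
n=6: →4(W), 3(W) — all W, so L
n=7: →5(L), so W
n=8: →6(L), so W
n=9: →6(L), so W
n=10: →8(W), 7(W), 3(W) — all W, so L
n=11: →9(W), 8(W), 4(W) — all W, so L
n=12: →10(L), so W
n=13: →11(L), so W
n=14: →11(L), so W
n=15: →13(W), 12(W), 8(W) — all W, so L
n=16: →14(W), 13(W), 9(W) — all W, so L
n=17: →15(L), so W
n=18: →16(L), so W
n=19: →16(L), so W
n=20: →18(W), 17(W), 13(W) — all W, so L
n=21: →19(W), 18(W), 14(W) — all W, so L
n=22: →20(L), so W
n=23: →21(L), so W
n=24: →21(L), so W
n=25: →23(W), 22(W), 18(W) — all W, so L
n=26: →24(W), 23(W), 19(W) — all W, so L
n=27: →25(L), so W
n=28: →26(L), so W
n=29: →26(L), so W
n=30: →28(W), 27(W), 23(W) — all W, so L
n=31: →29(W), 28(W), 24(W) — all W, so L
n=32: →30(L), so W
n=33: →31(L), so W
n=34: →31(L), so W
n=35: →33(W), 32(W), 28(W) — all W, so L
n=36: →34(W), 33(W), 29(W) — all W, so L
n=37: →35(L), so W
n=38: →36(L), so W
n=39: →36(L), so W
n=40: →38(W), 37(W), 33(W) — all W, so L
n=41: →39(W), 38(W), 34(W) — all W, so L
n=42: →40(L), so W
L entries with 1 ≤ n ≤ 42 (n=0 is outside the asked range and is not counted): n = 1, 5, 6, 10, 11, 15, 16, 20, 21, 25, 26, 30, 31, 35, 36, 40, 41; that makes 17.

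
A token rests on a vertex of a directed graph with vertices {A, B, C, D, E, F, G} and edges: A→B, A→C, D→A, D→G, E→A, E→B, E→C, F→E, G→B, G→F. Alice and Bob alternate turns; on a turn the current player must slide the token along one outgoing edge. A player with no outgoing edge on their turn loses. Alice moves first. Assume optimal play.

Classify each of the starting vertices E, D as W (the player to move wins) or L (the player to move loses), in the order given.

Work bottom-up. With no move the player to move loses. Otherwise the position is W if at least one move leads to an L position for the opponent, and L if every move leads to a W.
Every edge goes from a vertex to one that appears earlier in the order B, C, A, E, F, G, D, so processing vertices in that order labels each vertex after all of its successors.
B: no outgoing edge → L
C: no outgoing edge → L
A: can move to C, which is L ⇒ W
E: can move to C, which is L ⇒ W
F: the only move is to E(W), a W ⇒ L
G: can move to F, which is L ⇒ W
D: moves to G(W), A(W); every one is W ⇒ L

E: W, D: L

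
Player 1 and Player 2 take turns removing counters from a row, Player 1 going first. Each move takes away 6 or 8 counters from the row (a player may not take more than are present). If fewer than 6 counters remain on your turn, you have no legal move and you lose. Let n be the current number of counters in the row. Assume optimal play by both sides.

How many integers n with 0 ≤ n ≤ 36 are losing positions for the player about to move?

Use the standard recursion: the mover loses at a terminal position; elsewhere, the mover wins exactly when some move hands the opponent an L position.
n=0: no move → L
n=1: no move → L
n=2: no move → L
n=3: no move → L
n=4: no move → L
n=5: no move → L
n=6: can move to 0, which is L ⇒ W
n=7: can move to 1, which is L ⇒ W
n=8: can move to 2, which is L ⇒ W
n=9: can move to 3, which is L ⇒ W
n=10: can move to 4, which is L ⇒ W
n=11: can move to 5, which is L ⇒ W
n=12: can move to 4, which is L ⇒ W
n=13: can move to 5, which is L ⇒ W
n=14: moves to 8(W), 6(W); every one is W ⇒ L
n=15: moves to 9(W), 7(W); every one is W ⇒ L
n=16: moves to 10(W), 8(W); every one is W ⇒ L
n=17: moves to 11(W), 9(W); every one is W ⇒ L
n=18: moves to 12(W), 10(W); every one is W ⇒ L
n=19: moves to 13(W), 11(W); every one is W ⇒ L
n=20: can move to 14, which is L ⇒ W
n=21: can move to 15, which is L ⇒ W
n=22: can move to 16, which is L ⇒ W
n=23: can move to 17, which is L ⇒ W
n=24: can move to 18, which is L ⇒ W
n=25: can move to 19, which is L ⇒ W
n=26: can move to 18, which is L ⇒ W
n=27: can move to 19, which is L ⇒ W
n=28: moves to 22(W), 20(W); every one is W ⇒ L
n=29: moves to 23(W), 21(W); every one is W ⇒ L
n=30: moves to 24(W), 22(W); every one is W ⇒ L
n=31: moves to 25(W), 23(W); every one is W ⇒ L
n=32: moves to 26(W), 24(W); every one is W ⇒ L
n=33: moves to 27(W), 25(W); every one is W ⇒ L
n=34: can move to 28, which is L ⇒ W
n=35: can move to 29, which is L ⇒ W
n=36: can move to 30, which is L ⇒ W
L entries with 0 ≤ n ≤ 36: n = 0, 1, 2, 3, 4, 5, 14, 15, 16, 17, 18, 19, 28, 29, 30, 31, 32, 33; that makes 18.

18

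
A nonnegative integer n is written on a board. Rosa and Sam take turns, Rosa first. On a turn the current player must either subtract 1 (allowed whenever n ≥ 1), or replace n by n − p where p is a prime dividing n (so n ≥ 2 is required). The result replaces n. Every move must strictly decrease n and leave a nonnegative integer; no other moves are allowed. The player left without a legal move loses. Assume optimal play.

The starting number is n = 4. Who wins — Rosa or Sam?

Sam wins.

Build the W/L table. Terminal = L. A non-terminal position is W if it has a move to some L; otherwise it is L.
n=0: no move → L
n=1: W (go to 0, an L position)
n=2: W (go to 0, an L position)
n=3: W (go to 0, an L position)
n=4: L (options 2(W), 3(W) are all W)
Every move from 4 reaches a W position, so the mover loses.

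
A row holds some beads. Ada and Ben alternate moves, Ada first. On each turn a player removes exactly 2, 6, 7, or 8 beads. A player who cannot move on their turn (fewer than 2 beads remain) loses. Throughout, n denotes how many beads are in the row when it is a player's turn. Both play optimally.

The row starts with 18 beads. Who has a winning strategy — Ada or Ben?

Ben wins.

Compute win/loss labels from the base case upward. A position with no move is L. Any other position is W if it can reach an L in one move, else L.
n=0: no move → L
n=1: no move → L
n=2: can move to 0, which is L ⇒ W
n=3: can move to 1, which is L ⇒ W
n=4: the only move is to 2(W), a W ⇒ L
n=5: the only move is to 3(W), a W ⇒ L
n=6: can move to 4, which is L ⇒ W
n=7: can move to 5, which is L ⇒ W
n=8: can move to 1, which is L ⇒ W
n=9: can move to 1, which is L ⇒ W
n=10: can move to 4, which is L ⇒ W
n=11: can move to 5, which is L ⇒ W
n=12: can move to 5, which is L ⇒ W
n=13: can move to 5, which is L ⇒ W
n=14: moves to 12(W), 8(W), 7(W), 6(W); every one is W ⇒ L
n=15: moves to 13(W), 9(W), 8(W), 7(W); every one is W ⇒ L
n=16: can move to 14, which is L ⇒ W
n=17: can move to 15, which is L ⇒ W
n=18: moves to 16(W), 12(W), 11(W), 10(W); every one is W ⇒ L
The starting position 18 is L: whatever Ada does, the opponent receives a W position.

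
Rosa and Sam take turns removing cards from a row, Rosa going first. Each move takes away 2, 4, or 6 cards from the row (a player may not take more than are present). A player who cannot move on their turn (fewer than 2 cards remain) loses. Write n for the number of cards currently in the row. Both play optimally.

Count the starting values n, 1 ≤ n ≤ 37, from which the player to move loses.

Label each position W (a win for the player to move) or L (a loss). A position with no legal move is L; any other position is W exactly when some move reaches an L, and L when every move reaches a W.
n=0: no move → L
n=1: no move → L
n=2: →0(L), so W
n=3: →1(L), so W
n=4: →0(L), so W
n=5: →1(L), so W
n=6: →0(L), so W
n=7: →1(L), so W
n=8: →6(W), 4(W), 2(W) — all W, so L
n=9: →7(W), 5(W), 3(W) — all W, so L
n=10: →8(L), so W
n=11: →9(L), so W
n=12: →8(L), so W
n=13: →9(L), so W
n=14: →8(L), so W
n=15: →9(L), so W
n=16: →14(W), 12(W), 10(W) — all W, so L
n=17: →15(W), 13(W), 11(W) — all W, so L
n=18: →16(L), so W
n=19: →17(L), so W
n=20: →16(L), so W
n=21: →17(L), so W
n=22: →16(L), so W
n=23: →17(L), so W
n=24: →22(W), 20(W), 18(W) — all W, so L
n=25: →23(W), 21(W), 19(W) — all W, so L
n=26: →24(L), so W
n=27: →25(L), so W
n=28: →24(L), so W
n=29: →25(L), so W
n=30: →24(L), so W
n=31: →25(L), so W
n=32: →30(W), 28(W), 26(W) — all W, so L
n=33: →31(W), 29(W), 27(W) — all W, so L
n=34: →32(L), so W
n=35: →33(L), so W
n=36: →32(L), so W
n=37: →33(L), so W
L entries with 1 ≤ n ≤ 37 (n=0 is outside the asked range and is not counted): n = 1, 8, 9, 16, 17, 24, 25, 32, 33; that makes 9.

9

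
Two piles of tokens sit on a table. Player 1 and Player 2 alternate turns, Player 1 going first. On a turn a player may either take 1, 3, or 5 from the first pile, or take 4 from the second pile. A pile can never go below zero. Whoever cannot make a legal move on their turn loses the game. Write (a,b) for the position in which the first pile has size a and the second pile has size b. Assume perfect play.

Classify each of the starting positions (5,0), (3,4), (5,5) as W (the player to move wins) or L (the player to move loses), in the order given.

Use the standard recursion: the mover loses at a terminal position; elsewhere, the mover wins exactly when some move hands the opponent an L position.
No move ever increases a pile, so every position that can arise here has a ≤ 5 and b ≤ 5; it is enough to label the cells with 0 ≤ a ≤ 5 and 0 ≤ b ≤ 5.
Every move lowers a or b (never raises either), so fill the grid row by row in increasing a, and left to right within a row: each cell's successors are then already labelled.
      b=0  b=1  b=2  b=3  b=4  b=5
a=0:    L    L    L    L    W    W
a=1:    W    W    W    W    L    L
a=2:    L    L    L    L    W    W
a=3:    W    W    W    W    L    L
a=4:    L    L    L    L    W    W
a=5:    W    W    W    W    L    L
Cells with no legal move (terminal, hence L): (0,0), (0,1), (0,2), (0,3).
The remaining L cells, each justified by listing all of its moves:
(1,4): moves to (0,4)(W), (1,0)(W); every one is W ⇒ L
(1,5): moves to (0,5)(W), (1,1)(W); every one is W ⇒ L
(2,0): the only move is to (1,0)(W), a W ⇒ L
(2,1): the only move is to (1,1)(W), a W ⇒ L
(2,2): the only move is to (1,2)(W), a W ⇒ L
(2,3): the only move is to (1,3)(W), a W ⇒ L
(3,4): moves to (2,4)(W), (0,4)(W), (3,0)(W); every one is W ⇒ L
(3,5): moves to (2,5)(W), (0,5)(W), (3,1)(W); every one is W ⇒ L
(4,0): moves to (3,0)(W), (1,0)(W); every one is W ⇒ L
(4,1): moves to (3,1)(W), (1,1)(W); every one is W ⇒ L
(4,2): moves to (3,2)(W), (1,2)(W); every one is W ⇒ L
(4,3): moves to (3,3)(W), (1,3)(W); every one is W ⇒ L
(5,4): moves to (4,4)(W), (2,4)(W), (0,4)(W), (5,0)(W); every one is W ⇒ L
(5,5): moves to (4,5)(W), (2,5)(W), (0,5)(W), (5,1)(W); every one is W ⇒ L
Every other cell has at least one move into one of the L cells above, so it is W.
(5,0): the move to (4,0) reaches an L cell, so W
(3,4): one of the L cells justified above, so L
(5,5): one of the L cells justified above, so L

(5,0): W, (3,4): L, (5,5): L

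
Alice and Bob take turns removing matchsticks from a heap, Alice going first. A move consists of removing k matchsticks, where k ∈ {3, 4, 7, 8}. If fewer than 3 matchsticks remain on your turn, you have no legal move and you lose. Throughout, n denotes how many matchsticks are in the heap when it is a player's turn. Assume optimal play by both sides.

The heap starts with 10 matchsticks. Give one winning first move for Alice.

Classify positions by backward induction: terminal positions (no move available) are L. From any other position, the mover wins iff some move reaches an L.
n=0: no move → L
n=1: no move → L
n=2: no move → L
n=3: reaches L-position 0 → W
n=4: reaches L-position 1 → W
n=5: reaches L-position 2 → W
n=6: reaches L-position 2 → W
n=7: reaches L-position 0 → W
n=8: reaches L-position 1 → W
n=9: reaches L-position 2 → W
n=10: reaches L-position 2 → W
From 10, the L positions reachable in one move are: 2.

Remove 8, leaving 2.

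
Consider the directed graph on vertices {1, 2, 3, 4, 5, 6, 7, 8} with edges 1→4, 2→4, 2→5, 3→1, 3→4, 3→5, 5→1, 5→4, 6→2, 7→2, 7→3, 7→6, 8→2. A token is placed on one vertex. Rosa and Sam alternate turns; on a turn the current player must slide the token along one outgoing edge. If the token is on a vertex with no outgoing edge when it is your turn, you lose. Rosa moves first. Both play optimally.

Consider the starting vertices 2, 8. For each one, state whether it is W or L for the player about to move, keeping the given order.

2: W, 8: L

Label each position W (a win for the player to move) or L (a loss). A position with no legal move is L; any other position is W exactly when some move reaches an L, and L when every move reaches a W.
Every edge goes from a vertex to one that appears earlier in the order 4, 1, 5, 3, 2, 6, 8, 7, so processing vertices in that order labels each vertex after all of its successors.
4: no outgoing edge → L
1: W (go to 4, an L position)
5: W (go to 4, an L position)
3: W (go to 4, an L position)
2: W (go to 4, an L position)
6: L (sole option 2(W) is W)
8: L (sole option 2(W) is W)
7: W (go to 6, an L position)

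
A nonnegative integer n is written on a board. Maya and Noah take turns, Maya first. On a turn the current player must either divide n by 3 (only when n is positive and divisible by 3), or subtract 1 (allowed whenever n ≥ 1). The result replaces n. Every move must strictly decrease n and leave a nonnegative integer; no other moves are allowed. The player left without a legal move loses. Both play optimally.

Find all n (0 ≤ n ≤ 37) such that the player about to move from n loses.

0, 2, 4, 7, 9, 11, 13, 15, 17, 19, 22, 24, 26, 28, 30, 32, 34, 36

Work bottom-up. With no move the player to move loses. Otherwise the position is W if at least one move leads to an L position for the opponent, and L if every move leads to a W.
n=0: no move → L
n=1: W (go to 0, an L position)
n=2: L (sole option 1(W) is W)
n=3: W (go to 2, an L position)
n=4: L (sole option 3(W) is W)
n=5: W (go to 4, an L position)
n=6: W (go to 2, an L position)
n=7: L (sole option 6(W) is W)
n=8: W (go to 7, an L position)
n=9: L (options 3(W), 8(W) are all W)
n=10: W (go to 9, an L position)
n=11: L (sole option 10(W) is W)
n=12: W (go to 4, an L position)
n=13: L (sole option 12(W) is W)
n=14: W (go to 13, an L position)
n=15: L (options 5(W), 14(W) are all W)
n=16: W (go to 15, an L position)
n=17: L (sole option 16(W) is W)
n=18: W (go to 17, an L position)
n=19: L (sole option 18(W) is W)
n=20: W (go to 19, an L position)
n=21: W (go to 7, an L position)
n=22: L (sole option 21(W) is W)
n=23: W (go to 22, an L position)
n=24: L (options 8(W), 23(W) are all W)
n=25: W (go to 24, an L position)
n=26: L (sole option 25(W) is W)
n=27: W (go to 9, an L position)
n=28: L (sole option 27(W) is W)
n=29: W (go to 28, an L position)
n=30: L (options 10(W), 29(W) are all W)
n=31: W (go to 30, an L position)
n=32: L (sole option 31(W) is W)
n=33: W (go to 11, an L position)
n=34: L (sole option 33(W) is W)
n=35: W (go to 34, an L position)
n=36: L (options 12(W), 35(W) are all W)
n=37: W (go to 36, an L position)
Reading off the rows marked L gives the requested list; there are 18 such values of n.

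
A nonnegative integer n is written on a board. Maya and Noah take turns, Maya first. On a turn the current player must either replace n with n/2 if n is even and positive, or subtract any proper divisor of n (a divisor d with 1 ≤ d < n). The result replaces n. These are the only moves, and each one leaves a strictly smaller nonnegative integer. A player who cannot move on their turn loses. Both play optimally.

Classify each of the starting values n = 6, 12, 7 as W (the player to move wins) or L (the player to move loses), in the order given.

Work bottom-up. With no move the player to move loses. Otherwise the position is W if at least one move leads to an L position for the opponent, and L if every move leads to a W.
n=0: no move → L
n=1: no move → L
n=2: W (go to 1, an L position)
n=3: L (sole option 2(W) is W)
n=4: W (go to 3, an L position)
n=5: L (sole option 4(W) is W)
n=6: W (go to 3, an L position)
n=7: L (sole option 6(W) is W)
n=8: W (go to 7, an L position)
n=9: L (options 6(W), 8(W) are all W)
n=10: W (go to 5, an L position)
n=11: L (sole option 10(W) is W)
n=12: W (go to 9, an L position)

6: W, 12: W, 7: L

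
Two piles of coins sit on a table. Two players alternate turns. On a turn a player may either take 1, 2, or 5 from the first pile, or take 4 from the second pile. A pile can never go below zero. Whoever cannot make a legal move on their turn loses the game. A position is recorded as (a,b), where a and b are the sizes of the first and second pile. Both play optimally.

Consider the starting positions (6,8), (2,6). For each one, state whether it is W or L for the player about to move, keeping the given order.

Positions with no move are L. A position that does have a move is losing for the player to move precisely when every available move leads to a winning position for the opponent. Fill in the labels:
No move ever increases a pile, so every position that can arise here has a ≤ 6 and b ≤ 8; it is enough to label the cells with 0 ≤ a ≤ 6 and 0 ≤ b ≤ 8.
Every move lowers a or b (never raises either), so fill the grid row by row in increasing a, and left to right within a row: each cell's successors are then already labelled.
      b=0  b=1  b=2  b=3  b=4  b=5  b=6  b=7  b=8
a=0:    L    L    L    L    W    W    W    W    L
a=1:    W    W    W    W    L    L    L    L    W
a=2:    W    W    W    W    W    W    W    W    W
a=3:    L    L    L    L    W    W    W    W    L
a=4:    W    W    W    W    L    L    L    L    W
a=5:    W    W    W    W    W    W    W    W    W
a=6:    L    L    L    L    W    W    W    W    L
Cells with no legal move (terminal, hence L): (0,0), (0,1), (0,2), (0,3).
The remaining L cells, each justified by listing all of its moves:
(0,8): →(0,4)(W) only, which is W, so L
(1,4): →(0,4)(W), (1,0)(W) — all W, so L
(1,5): →(0,5)(W), (1,1)(W) — all W, so L
(1,6): →(0,6)(W), (1,2)(W) — all W, so L
(1,7): →(0,7)(W), (1,3)(W) — all W, so L
(3,0): →(2,0)(W), (1,0)(W) — all W, so L
(3,1): →(2,1)(W), (1,1)(W) — all W, so L
(3,2): →(2,2)(W), (1,2)(W) — all W, so L
(3,3): →(2,3)(W), (1,3)(W) — all W, so L
(3,8): →(2,8)(W), (1,8)(W), (3,4)(W) — all W, so L
(4,4): →(3,4)(W), (2,4)(W), (4,0)(W) — all W, so L
(4,5): →(3,5)(W), (2,5)(W), (4,1)(W) — all W, so L
(4,6): →(3,6)(W), (2,6)(W), (4,2)(W) — all W, so L
(4,7): →(3,7)(W), (2,7)(W), (4,3)(W) — all W, so L
(6,0): →(5,0)(W), (4,0)(W), (1,0)(W) — all W, so L
(6,1): →(5,1)(W), (4,1)(W), (1,1)(W) — all W, so L
(6,2): →(5,2)(W), (4,2)(W), (1,2)(W) — all W, so L
(6,3): →(5,3)(W), (4,3)(W), (1,3)(W) — all W, so L
(6,8): →(5,8)(W), (4,8)(W), (1,8)(W), (6,4)(W) — all W, so L
Every other cell has at least one move into one of the L cells above, so it is W.
(6,8): one of the L cells justified above, so L
(2,6): the move to (1,6) reaches an L cell, so W

(6,8): L, (2,6): W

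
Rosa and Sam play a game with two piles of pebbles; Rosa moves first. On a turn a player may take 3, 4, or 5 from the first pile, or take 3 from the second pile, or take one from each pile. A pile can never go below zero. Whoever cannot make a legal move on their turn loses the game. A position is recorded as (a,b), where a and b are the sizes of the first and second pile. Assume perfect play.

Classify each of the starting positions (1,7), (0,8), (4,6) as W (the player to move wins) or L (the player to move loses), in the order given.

(1,7): W, (0,8): L, (4,6): W

Use the standard recursion: the mover loses at a terminal position; elsewhere, the mover wins exactly when some move hands the opponent an L position.
No move ever increases a pile, so every position that can arise here has a ≤ 4 and b ≤ 8; it is enough to label the cells with 0 ≤ a ≤ 4 and 0 ≤ b ≤ 8.
Every move lowers a or b (never raises either), so fill the grid row by row in increasing a, and left to right within a row: each cell's successors are then already labelled.
      b=0  b=1  b=2  b=3  b=4  b=5  b=6  b=7  b=8
a=0:    L    L    L    W    W    W    L    L    L
a=1:    L    W    W    W    L    L    L    W    W
a=2:    L    W    L    W    L    W    W    W    L
a=3:    W    W    W    W    L    W    W    W    W
a=4:    W    W    W    L    W    W    W    W    W
Cells with no legal move (terminal, hence L): (0,0), (0,1), (0,2), (1,0), (2,0).
The remaining L cells, each justified by listing all of its moves:
(0,6): only reaches (0,3)(W), which is W → L
(0,7): only reaches (0,4)(W), which is W → L
(0,8): only reaches (0,5)(W), which is W → L
(1,4): only reaches (1,1)(W), (0,3)(W), all W → L
(1,5): only reaches (1,2)(W), (0,4)(W), all W → L
(1,6): only reaches (1,3)(W), (0,5)(W), all W → L
(2,2): only reaches (1,1)(W), which is W → L
(2,4): only reaches (2,1)(W), (1,3)(W), all W → L
(2,8): only reaches (2,5)(W), (1,7)(W), all W → L
(3,4): only reaches (0,4)(W), (3,1)(W), (2,3)(W), all W → L
(4,3): only reaches (1,3)(W), (0,3)(W), (4,0)(W), (3,2)(W), all W → L
Every other cell has at least one move into one of the L cells above, so it is W.
(1,7): the move to (1,4) reaches an L cell, so W
(0,8): one of the L cells justified above, so L
(4,6): the move to (1,6) reaches an L cell, so W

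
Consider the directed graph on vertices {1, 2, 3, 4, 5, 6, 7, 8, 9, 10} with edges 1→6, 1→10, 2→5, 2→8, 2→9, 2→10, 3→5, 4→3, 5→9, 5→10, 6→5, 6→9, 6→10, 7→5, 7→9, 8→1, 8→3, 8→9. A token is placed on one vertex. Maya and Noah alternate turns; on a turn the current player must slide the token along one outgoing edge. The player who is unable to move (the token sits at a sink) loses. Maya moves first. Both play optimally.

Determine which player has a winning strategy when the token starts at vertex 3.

Noah wins.

Positions with no move are L. A position that does have a move is losing for the player to move precisely when every available move leads to a winning position for the opponent. Fill in the labels:
Every edge goes from a vertex to one that appears earlier in the order 9, 10, 5, 6, 7, 3, 1, 8, 2, 4, so processing vertices in that order labels each vertex after all of its successors.
9: no outgoing edge → L
10: no outgoing edge → L
5: →10(L), so W
6: →10(L), so W
7: →9(L), so W
3: →5(W) only, which is W, so L
1: →10(L), so W
8: →3(L), so W
2: →10(L), so W
4: →3(L), so W
Every move from 3 reaches a W position, so the mover loses.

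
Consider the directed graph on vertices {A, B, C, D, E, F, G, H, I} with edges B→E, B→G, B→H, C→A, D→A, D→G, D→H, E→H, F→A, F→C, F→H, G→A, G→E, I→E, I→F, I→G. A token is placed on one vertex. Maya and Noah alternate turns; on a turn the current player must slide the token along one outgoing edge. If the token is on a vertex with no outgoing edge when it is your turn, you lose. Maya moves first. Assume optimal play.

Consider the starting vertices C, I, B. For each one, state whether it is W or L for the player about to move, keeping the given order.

Classify positions by backward induction: terminal positions (no move available) are L. From any other position, the mover wins iff some move reaches an L.
Every edge goes from a vertex to one that appears earlier in the order A, H, E, C, G, F, D, B, I, so processing vertices in that order labels each vertex after all of its successors.
A: no outgoing edge → L
H: no outgoing edge → L
E: →H(L), so W
C: →A(L), so W
G: →A(L), so W
F: →H(L), so W
D: →H(L), so W
B: →H(L), so W
I: →F(W), G(W), E(W) — all W, so L

C: W, I: L, B: W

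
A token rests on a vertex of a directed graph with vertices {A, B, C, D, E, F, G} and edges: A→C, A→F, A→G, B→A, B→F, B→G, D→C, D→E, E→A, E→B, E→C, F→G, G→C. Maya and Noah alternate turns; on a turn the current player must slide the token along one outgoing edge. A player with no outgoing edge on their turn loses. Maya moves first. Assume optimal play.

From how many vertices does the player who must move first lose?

Label each position W (a win for the player to move) or L (a loss). A position with no legal move is L; any other position is W exactly when some move reaches an L, and L when every move reaches a W.
Every edge goes from a vertex to one that appears earlier in the order C, G, F, A, B, E, D, so processing vertices in that order labels each vertex after all of its successors.
C: no outgoing edge → L
G: can move to C, which is L ⇒ W
F: the only move is to G(W), a W ⇒ L
A: can move to F, which is L ⇒ W
B: can move to F, which is L ⇒ W
E: can move to C, which is L ⇒ W
D: can move to C, which is L ⇒ W
The L vertices are C, F; that is 2 in all.

2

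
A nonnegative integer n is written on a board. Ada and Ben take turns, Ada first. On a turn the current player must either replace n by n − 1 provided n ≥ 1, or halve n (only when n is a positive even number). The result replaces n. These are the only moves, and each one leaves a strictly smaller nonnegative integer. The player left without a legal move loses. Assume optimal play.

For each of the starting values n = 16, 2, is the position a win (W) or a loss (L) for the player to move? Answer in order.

Compute win/loss labels from the base case upward. A position with no move is L. Any other position is W if it can reach an L in one move, else L.
n=0: no move → L
n=1: can move to 0, which is L ⇒ W
n=2: the only move is to 1(W), a W ⇒ L
n=3: can move to 2, which is L ⇒ W
n=4: can move to 2, which is L ⇒ W
n=5: the only move is to 4(W), a W ⇒ L
n=6: can move to 5, which is L ⇒ W
n=7: the only move is to 6(W), a W ⇒ L
n=8: can move to 7, which is L ⇒ W
n=9: the only move is to 8(W), a W ⇒ L
n=10: can move to 5, which is L ⇒ W
n=11: the only move is to 10(W), a W ⇒ L
n=12: can move to 11, which is L ⇒ W
n=13: the only move is to 12(W), a W ⇒ L
n=14: can move to 7, which is L ⇒ W
n=15: the only move is to 14(W), a W ⇒ L
n=16: can move to 15, which is L ⇒ W

16: W, 2: L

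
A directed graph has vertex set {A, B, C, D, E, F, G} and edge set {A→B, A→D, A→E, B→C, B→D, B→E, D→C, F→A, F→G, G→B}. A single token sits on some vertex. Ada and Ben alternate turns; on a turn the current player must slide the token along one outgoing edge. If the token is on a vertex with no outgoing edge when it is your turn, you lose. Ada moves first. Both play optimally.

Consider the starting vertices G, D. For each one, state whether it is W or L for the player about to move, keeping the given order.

Build the W/L table. Terminal = L. A non-terminal position is W if it has a move to some L; otherwise it is L.
Every edge goes from a vertex to one that appears earlier in the order C, E, D, B, G, A, F, so processing vertices in that order labels each vertex after all of its successors.
C: no outgoing edge → L
E: no outgoing edge → L
D: →C(L), so W
B: →E(L), so W
G: →B(W) only, which is W, so L
A: →E(L), so W
F: →G(L), so W

G: L, D: W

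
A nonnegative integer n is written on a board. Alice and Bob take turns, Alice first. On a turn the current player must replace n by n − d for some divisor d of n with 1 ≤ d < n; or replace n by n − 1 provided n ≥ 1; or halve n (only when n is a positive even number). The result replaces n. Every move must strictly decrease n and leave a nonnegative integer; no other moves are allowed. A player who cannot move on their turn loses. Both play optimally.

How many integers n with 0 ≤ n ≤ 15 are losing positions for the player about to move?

Classify positions by backward induction: terminal positions (no move available) are L. From any other position, the mover wins iff some move reaches an L.
n=0: no move → L
n=1: W (go to 0, an L position)
n=2: L (sole option 1(W) is W)
n=3: W (go to 2, an L position)
n=4: W (go to 2, an L position)
n=5: L (sole option 4(W) is W)
n=6: W (go to 5, an L position)
n=7: L (sole option 6(W) is W)
n=8: W (go to 7, an L position)
n=9: L (options 6(W), 8(W) are all W)
n=10: W (go to 5, an L position)
n=11: L (sole option 10(W) is W)
n=12: W (go to 9, an L position)
n=13: L (sole option 12(W) is W)
n=14: W (go to 7, an L position)
n=15: L (options 10(W), 12(W), 14(W) are all W)
L entries with 0 ≤ n ≤ 15: n = 0, 2, 5, 7, 9, 11, 13, 15; that makes 8.

8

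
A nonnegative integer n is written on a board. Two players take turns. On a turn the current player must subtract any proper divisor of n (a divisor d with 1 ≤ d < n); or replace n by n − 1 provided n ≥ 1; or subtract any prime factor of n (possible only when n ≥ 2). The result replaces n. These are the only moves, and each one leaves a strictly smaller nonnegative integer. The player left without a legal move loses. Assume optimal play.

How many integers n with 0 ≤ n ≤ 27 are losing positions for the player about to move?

6

Label each position W (a win for the player to move) or L (a loss). A position with no legal move is L; any other position is W exactly when some move reaches an L, and L when every move reaches a W.
n=0: no move → L
n=1: reaches L-position 0 → W
n=2: reaches L-position 0 → W
n=3: reaches L-position 0 → W
n=4: only reaches 2(W), 3(W), all W → L
n=5: reaches L-position 0 → W
n=6: reaches L-position 4 → W
n=7: reaches L-position 0 → W
n=8: reaches L-position 4 → W
n=9: only reaches 6(W), 8(W), all W → L
n=10: reaches L-position 9 → W
n=11: reaches L-position 0 → W
n=12: reaches L-position 9 → W
n=13: reaches L-position 0 → W
n=14: only reaches 7(W), 12(W), 13(W), all W → L
n=15: reaches L-position 14 → W
n=16: reaches L-position 14 → W
n=17: reaches L-position 0 → W
n=18: reaches L-position 9 → W
n=19: reaches L-position 0 → W
n=20: only reaches 10(W), 15(W), 16(W), 18(W), 19(W), all W → L
n=21: reaches L-position 14 → W
n=22: reaches L-position 20 → W
n=23: reaches L-position 0 → W
n=24: reaches L-position 20 → W
n=25: reaches L-position 20 → W
n=26: only reaches 13(W), 24(W), 25(W), all W → L
n=27: reaches L-position 26 → W
L entries with 0 ≤ n ≤ 27: n = 0, 4, 9, 14, 20, 26; that makes 6.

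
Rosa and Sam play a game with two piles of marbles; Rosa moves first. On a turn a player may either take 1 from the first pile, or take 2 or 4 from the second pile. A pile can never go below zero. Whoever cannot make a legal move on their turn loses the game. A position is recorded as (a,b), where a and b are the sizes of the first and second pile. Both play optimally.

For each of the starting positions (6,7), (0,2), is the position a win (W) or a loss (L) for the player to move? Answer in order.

Classify positions by backward induction: terminal positions (no move available) are L. From any other position, the mover wins iff some move reaches an L.
No move ever increases a pile, so every position that can arise here has a ≤ 6 and b ≤ 7; it is enough to label the cells with 0 ≤ a ≤ 6 and 0 ≤ b ≤ 7.
Every move lowers a or b (never raises either), so fill the grid row by row in increasing a, and left to right within a row: each cell's successors are then already labelled.
      b=0  b=1  b=2  b=3  b=4  b=5  b=6  b=7
a=0:    L    L    W    W    W    W    L    L
a=1:    W    W    L    L    W    W    W    W
a=2:    L    L    W    W    W    W    L    L
a=3:    W    W    L    L    W    W    W    W
a=4:    L    L    W    W    W    W    L    L
a=5:    W    W    L    L    W    W    W    W
a=6:    L    L    W    W    W    W    L    L
Cells with no legal move (terminal, hence L): (0,0), (0,1).
The remaining L cells, each justified by listing all of its moves:
(0,6): →(0,4)(W), (0,2)(W) — all W, so L
(0,7): →(0,5)(W), (0,3)(W) — all W, so L
(1,2): →(0,2)(W), (1,0)(W) — all W, so L
(1,3): →(0,3)(W), (1,1)(W) — all W, so L
(2,0): →(1,0)(W) only, which is W, so L
(2,1): →(1,1)(W) only, which is W, so L
(2,6): →(1,6)(W), (2,4)(W), (2,2)(W) — all W, so L
(2,7): →(1,7)(W), (2,5)(W), (2,3)(W) — all W, so L
(3,2): →(2,2)(W), (3,0)(W) — all W, so L
(3,3): →(2,3)(W), (3,1)(W) — all W, so L
(4,0): →(3,0)(W) only, which is W, so L
(4,1): →(3,1)(W) only, which is W, so L
(4,6): →(3,6)(W), (4,4)(W), (4,2)(W) — all W, so L
(4,7): →(3,7)(W), (4,5)(W), (4,3)(W) — all W, so L
(5,2): →(4,2)(W), (5,0)(W) — all W, so L
(5,3): →(4,3)(W), (5,1)(W) — all W, so L
(6,0): →(5,0)(W) only, which is W, so L
(6,1): →(5,1)(W) only, which is W, so L
(6,6): →(5,6)(W), (6,4)(W), (6,2)(W) — all W, so L
(6,7): →(5,7)(W), (6,5)(W), (6,3)(W) — all W, so L
Every other cell has at least one move into one of the L cells above, so it is W.
(6,7): one of the L cells justified above, so L
(0,2): the move to (0,0) reaches an L cell, so W

(6,7): L, (0,2): W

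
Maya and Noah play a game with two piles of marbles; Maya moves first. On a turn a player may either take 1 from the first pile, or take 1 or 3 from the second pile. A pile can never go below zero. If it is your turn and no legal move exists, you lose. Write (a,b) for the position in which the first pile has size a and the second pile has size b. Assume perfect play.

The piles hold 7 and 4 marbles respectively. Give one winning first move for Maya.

Move to (6,4).

Work bottom-up. With no move the player to move loses. Otherwise the position is W if at least one move leads to an L position for the opponent, and L if every move leads to a W.
No move ever increases a pile, so every position that can arise here has a ≤ 7 and b ≤ 4; it is enough to label the cells with 0 ≤ a ≤ 7 and 0 ≤ b ≤ 4.
Every move lowers a or b (never raises either), so fill the grid row by row in increasing a, and left to right within a row: each cell's successors are then already labelled.
      b=0  b=1  b=2  b=3  b=4
a=0:    L    W    L    W    L
a=1:    W    L    W    L    W
a=2:    L    W    L    W    L
a=3:    W    L    W    L    W
a=4:    L    W    L    W    L
a=5:    W    L    W    L    W
a=6:    L    W    L    W    L
a=7:    W    L    W    L    W
Cells with no legal move (terminal, hence L): (0,0).
The remaining L cells, each justified by listing all of its moves:
(0,2): L (sole option (0,1)(W) is W)
(0,4): L (options (0,3)(W), (0,1)(W) are all W)
(1,1): L (options (0,1)(W), (1,0)(W) are all W)
(1,3): L (options (0,3)(W), (1,2)(W), (1,0)(W) are all W)
(2,0): L (sole option (1,0)(W) is W)
(2,2): L (options (1,2)(W), (2,1)(W) are all W)
(2,4): L (options (1,4)(W), (2,3)(W), (2,1)(W) are all W)
(3,1): L (options (2,1)(W), (3,0)(W) are all W)
(3,3): L (options (2,3)(W), (3,2)(W), (3,0)(W) are all W)
(4,0): L (sole option (3,0)(W) is W)
(4,2): L (options (3,2)(W), (4,1)(W) are all W)
(4,4): L (options (3,4)(W), (4,3)(W), (4,1)(W) are all W)
(5,1): L (options (4,1)(W), (5,0)(W) are all W)
(5,3): L (options (4,3)(W), (5,2)(W), (5,0)(W) are all W)
(6,0): L (sole option (5,0)(W) is W)
(6,2): L (options (5,2)(W), (6,1)(W) are all W)
(6,4): L (options (5,4)(W), (6,3)(W), (6,1)(W) are all W)
(7,1): L (options (6,1)(W), (7,0)(W) are all W)
(7,3): L (options (6,3)(W), (7,2)(W), (7,0)(W) are all W)
Every other cell has at least one move into one of the L cells above, so it is W.
From (7,4), the L positions reachable in one move are: (6,4), (7,3), (7,1). Any move reaching one of these is winning.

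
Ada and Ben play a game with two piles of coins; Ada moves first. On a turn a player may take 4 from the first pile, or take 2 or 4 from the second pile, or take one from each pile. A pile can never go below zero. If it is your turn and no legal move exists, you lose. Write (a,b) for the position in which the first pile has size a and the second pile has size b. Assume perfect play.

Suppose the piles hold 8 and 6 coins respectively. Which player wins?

Build the W/L table. Terminal = L. A non-terminal position is W if it has a move to some L; otherwise it is L.
No move ever increases a pile, so every position that can arise here has a ≤ 8 and b ≤ 6; it is enough to label the cells with 0 ≤ a ≤ 8 and 0 ≤ b ≤ 6.
Every move lowers a or b (never raises either), so fill the grid row by row in increasing a, and left to right within a row: each cell's successors are then already labelled.
      b=0  b=1  b=2  b=3  b=4  b=5  b=6
a=0:    L    L    W    W    W    W    L
a=1:    L    W    W    L    W    W    L
a=2:    L    W    W    L    W    W    L
a=3:    L    W    W    L    W    W    L
a=4:    W    W    L    L    W    W    W
a=5:    W    L    L    W    W    W    W
a=6:    W    L    W    W    L    W    W
a=7:    W    L    W    W    L    W    W
a=8:    L    L    W    W    W    W    L
Cells with no legal move (terminal, hence L): (0,0), (0,1), (1,0), (2,0), (3,0).
The remaining L cells, each justified by listing all of its moves:
(0,6): only reaches (0,4)(W), (0,2)(W), all W → L
(1,3): only reaches (1,1)(W), (0,2)(W), all W → L
(1,6): only reaches (1,4)(W), (1,2)(W), (0,5)(W), all W → L
(2,3): only reaches (2,1)(W), (1,2)(W), all W → L
(2,6): only reaches (2,4)(W), (2,2)(W), (1,5)(W), all W → L
(3,3): only reaches (3,1)(W), (2,2)(W), all W → L
(3,6): only reaches (3,4)(W), (3,2)(W), (2,5)(W), all W → L
(4,2): only reaches (0,2)(W), (4,0)(W), (3,1)(W), all W → L
(4,3): only reaches (0,3)(W), (4,1)(W), (3,2)(W), all W → L
(5,1): only reaches (1,1)(W), (4,0)(W), all W → L
(5,2): only reaches (1,2)(W), (5,0)(W), (4,1)(W), all W → L
(6,1): only reaches (2,1)(W), (5,0)(W), all W → L
(6,4): only reaches (2,4)(W), (6,2)(W), (6,0)(W), (5,3)(W), all W → L
(7,1): only reaches (3,1)(W), (6,0)(W), all W → L
(7,4): only reaches (3,4)(W), (7,2)(W), (7,0)(W), (6,3)(W), all W → L
(8,0): only reaches (4,0)(W), which is W → L
(8,1): only reaches (4,1)(W), (7,0)(W), all W → L
(8,6): only reaches (4,6)(W), (8,4)(W), (8,2)(W), (7,5)(W), all W → L
Every other cell has at least one move into one of the L cells above, so it is W.
The starting position (8,6) is L: whatever Ada does, the opponent receives a W position.

Ben wins.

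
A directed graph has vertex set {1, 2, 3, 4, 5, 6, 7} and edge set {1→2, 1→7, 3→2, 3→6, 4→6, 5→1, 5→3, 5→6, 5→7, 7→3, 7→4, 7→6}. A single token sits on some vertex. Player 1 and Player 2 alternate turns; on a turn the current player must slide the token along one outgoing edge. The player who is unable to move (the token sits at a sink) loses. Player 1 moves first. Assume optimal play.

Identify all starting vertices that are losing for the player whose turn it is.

Work bottom-up. With no move the player to move loses. Otherwise the position is W if at least one move leads to an L position for the opponent, and L if every move leads to a W.
Every edge goes from a vertex to one that appears earlier in the order 6, 2, 3, 4, 7, 1, 5, so processing vertices in that order labels each vertex after all of its successors.
6: no outgoing edge → L
2: no outgoing edge → L
3: can move to 2, which is L ⇒ W
4: can move to 6, which is L ⇒ W
7: can move to 6, which is L ⇒ W
1: can move to 2, which is L ⇒ W
5: can move to 6, which is L ⇒ W
Reading off the rows marked L gives the requested list; there are 2 such vertices.

2, 6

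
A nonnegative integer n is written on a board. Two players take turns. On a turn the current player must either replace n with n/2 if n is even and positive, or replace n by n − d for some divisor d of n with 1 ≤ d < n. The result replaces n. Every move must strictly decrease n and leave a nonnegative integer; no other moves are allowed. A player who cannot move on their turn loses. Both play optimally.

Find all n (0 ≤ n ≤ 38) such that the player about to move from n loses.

0, 1, 3, 5, 7, 9, 11, 13, 15, 17, 19, 21, 23, 25, 27, 29, 31, 33, 35, 37

Positions with no move are L. A position that does have a move is losing for the player to move precisely when every available move leads to a winning position for the opponent. Fill in the labels:
n=0: no move → L
n=1: no move → L
n=2: →1(L), so W
n=3: →2(W) only, which is W, so L
n=4: →3(L), so W
n=5: →4(W) only, which is W, so L
n=6: →3(L), so W
n=7: →6(W) only, which is W, so L
n=8: →7(L), so W
n=9: →6(W), 8(W) — all W, so L
n=10: →5(L), so W
n=11: →10(W) only, which is W, so L
n=12: →9(L), so W
n=13: →12(W) only, which is W, so L
n=14: →7(L), so W
n=15: →10(W), 12(W), 14(W) — all W, so L
n=16: →15(L), so W
n=17: →16(W) only, which is W, so L
n=18: →9(L), so W
n=19: →18(W) only, which is W, so L
n=20: →15(L), so W
n=21: →14(W), 18(W), 20(W) — all W, so L
n=22: →11(L), so W
n=23: →22(W) only, which is W, so L
n=24: →21(L), so W
n=25: →20(W), 24(W) — all W, so L
n=26: →13(L), so W
n=27: →18(W), 24(W), 26(W) — all W, so L
n=28: →21(L), so W
n=29: →28(W) only, which is W, so L
n=30: →15(L), so W
n=31: →30(W) only, which is W, so L
n=32: →31(L), so W
n=33: →22(W), 30(W), 32(W) — all W, so L
n=34: →17(L), so W
n=35: →28(W), 30(W), 34(W) — all W, so L
n=36: →27(L), so W
n=37: →36(W) only, which is W, so L
n=38: →19(L), so W
Reading off the rows marked L gives the requested list; there are 20 such values of n.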